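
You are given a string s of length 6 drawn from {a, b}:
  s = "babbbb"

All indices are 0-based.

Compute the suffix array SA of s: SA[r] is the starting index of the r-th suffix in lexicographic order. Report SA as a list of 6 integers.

sorted suffixes:
  #0 SA[0]=1  'abbbb'
  #1 SA[1]=5  'b'
  #2 SA[2]=0  'babbbb'
  #3 SA[3]=4  'bb'
  #4 SA[4]=3  'bbb'
  #5 SA[5]=2  'bbbb'

[1, 5, 0, 4, 3, 2]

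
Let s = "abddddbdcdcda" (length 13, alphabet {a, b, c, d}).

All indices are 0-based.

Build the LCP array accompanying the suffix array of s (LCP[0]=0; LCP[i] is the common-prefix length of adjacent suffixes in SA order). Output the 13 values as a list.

sorted suffixes:
  #0 SA[0]=12  'a'
  #1 SA[1]=0  'abddddbdcdcda'
  #2 SA[2]=6  'bdcdcda'
  #3 SA[3]=1  'bddddbdcdcda'
  #4 SA[4]=10  'cda'
  #5 SA[5]=8  'cdcda'
  #6 SA[6]=11  'da'
  #7 SA[7]=5  'dbdcdcda'
  #8 SA[8]=9  'dcda'
  #9 SA[9]=7  'dcdcda'
  #10 SA[10]=4  'ddbdcdcda'
  #11 SA[11]=3  'dddbdcdcda'
  #12 SA[12]=2  'ddddbdcdcda'

SA = [12, 0, 6, 1, 10, 8, 11, 5, 9, 7, 4, 3, 2]
[i] adj suffixes → lcp
  [1] 12/0 → 1 ('a')
  [2] 0/6 → 0 ('')
  [3] 6/1 → 2 ('bd')
  [4] 1/10 → 0 ('')
  [5] 10/8 → 2 ('cd')
  [6] 8/11 → 0 ('')
  [7] 11/5 → 1 ('d')
  [8] 5/9 → 1 ('d')
  [9] 9/7 → 3 ('dcd')
  [10] 7/4 → 1 ('d')
  [11] 4/3 → 2 ('dd')
  [12] 3/2 → 3 ('ddd')

[0, 1, 0, 2, 0, 2, 0, 1, 1, 3, 1, 2, 3]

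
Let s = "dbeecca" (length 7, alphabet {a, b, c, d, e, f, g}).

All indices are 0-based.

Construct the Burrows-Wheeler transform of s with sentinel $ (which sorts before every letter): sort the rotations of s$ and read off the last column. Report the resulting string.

rank  rotation  last
    0  $dbeecca  a
    1  a$dbeecc  c
    2  beecca$d  d
    3  ca$dbeec  c
    4  cca$dbee  e
    5  dbeecca$  $
    6  ecca$dbe  e
    7  eecca$db  b

acdce$eb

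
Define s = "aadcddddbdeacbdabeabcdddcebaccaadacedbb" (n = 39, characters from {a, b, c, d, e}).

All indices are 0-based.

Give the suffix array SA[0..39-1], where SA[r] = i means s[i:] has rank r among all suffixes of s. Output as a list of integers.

[30, 0, 18, 15, 11, 27, 33, 31, 1, 38, 26, 37, 19, 13, 8, 16, 29, 12, 28, 20, 3, 24, 34, 14, 32, 36, 7, 2, 23, 6, 22, 5, 21, 4, 9, 17, 10, 25, 35]

rank | idx | suffix
   0 |  30 | aadacedbb
   1 |   0 | aadcddddbdeacbdabeabcdddcebaccaadacedbb
   2 |  18 | abcdddcebaccaadacedbb
   3 |  15 | abeabcdddcebaccaadacedbb
   4 |  11 | acbdabeabcdddcebaccaadacedbb
   5 |  27 | accaadacedbb
   6 |  33 | acedbb
   7 |  31 | adacedbb
   8 |   1 | adcddddbdeacbdabeabcdddcebaccaadacedbb
   9 |  38 | b
  10 |  26 | baccaadacedbb
  11 |  37 | bb
  12 |  19 | bcdddcebaccaadacedbb
  13 |  13 | bdabeabcdddcebaccaadacedbb
  14 |   8 | bdeacbdabeabcdddcebaccaadacedbb
  15 |  16 | beabcdddcebaccaadacedbb
  16 |  29 | caadacedbb
  17 |  12 | cbdabeabcdddcebaccaadacedbb
  18 |  28 | ccaadacedbb
  19 |  20 | cdddcebaccaadacedbb
  20 |   3 | cddddbdeacbdabeabcdddcebaccaadacedbb
  21 |  24 | cebaccaadacedbb
  22 |  34 | cedbb
  23 |  14 | dabeabcdddcebaccaadacedbb
  24 |  32 | dacedbb
  25 |  36 | dbb
  26 |   7 | dbdeacbdabeabcdddcebaccaadacedbb
  27 |   2 | dcddddbdeacbdabeabcdddcebaccaadacedbb
  28 |  23 | dcebaccaadacedbb
  29 |   6 | ddbdeacbdabeabcdddcebaccaadacedbb
  30 |  22 | ddcebaccaadacedbb
  31 |   5 | dddbdeacbdabeabcdddcebaccaadacedbb
  32 |  21 | dddcebaccaadacedbb
  33 |   4 | ddddbdeacbdabeabcdddcebaccaadacedbb
  34 |   9 | deacbdabeabcdddcebaccaadacedbb
  35 |  17 | eabcdddcebaccaadacedbb
  36 |  10 | eacbdabeabcdddcebaccaadacedbb
  37 |  25 | ebaccaadacedbb
  38 |  35 | edbb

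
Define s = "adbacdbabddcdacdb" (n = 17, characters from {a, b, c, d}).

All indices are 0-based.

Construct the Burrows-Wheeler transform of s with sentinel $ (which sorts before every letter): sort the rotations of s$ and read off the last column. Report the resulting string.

bbdb$dddadaacccadb

rank  rotation            last
    0  $adbacdbabddcdacdb  b
    1  abddcdacdb$adbacdb  b
    2  acdb$adbacdbabddcd  d
    3  acdbabddcdacdb$adb  b
    4  adbacdbabddcdacdb$  $
    5  b$adbacdbabddcdacd  d
    6  babddcdacdb$adbacd  d
    7  bacdbabddcdacdb$ad  d
    8  bddcdacdb$adbacdba  a
    9  cdacdb$adbacdbabdd  d
   10  cdb$adbacdbabddcda  a
   11  cdbabddcdacdb$adba  a
   12  dacdb$adbacdbabddc  c
   13  db$adbacdbabddcdac  c
   14  dbabddcdacdb$adbac  c
   15  dbacdbabddcdacdb$a  a
   16  dcdacdb$adbacdbabd  d
   17  ddcdacdb$adbacdbab  b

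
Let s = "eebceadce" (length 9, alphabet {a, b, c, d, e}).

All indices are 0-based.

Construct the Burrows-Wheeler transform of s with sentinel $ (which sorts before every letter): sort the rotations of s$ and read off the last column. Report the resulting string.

rank  rotation    last
    0  $eebceadce  e
    1  adce$eebce  e
    2  bceadce$ee  e
    3  ce$eebcead  d
    4  ceadce$eeb  b
    5  dce$eebcea  a
    6  e$eebceadc  c
    7  eadce$eebc  c
    8  ebceadce$e  e
    9  eebceadce$  $

eeedbacce$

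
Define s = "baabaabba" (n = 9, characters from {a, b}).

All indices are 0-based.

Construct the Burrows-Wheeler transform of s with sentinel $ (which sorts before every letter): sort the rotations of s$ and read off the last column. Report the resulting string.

abbbaab$aa

rank  rotation    last
    0  $baabaabba  a
    1  a$baabaabb  b
    2  aabaabba$b  b
    3  aabba$baab  b
    4  abaabba$ba  a
    5  abba$baaba  a
    6  ba$baabaab  b
    7  baabaabba$  $
    8  baabba$baa  a
    9  bba$baabaa  a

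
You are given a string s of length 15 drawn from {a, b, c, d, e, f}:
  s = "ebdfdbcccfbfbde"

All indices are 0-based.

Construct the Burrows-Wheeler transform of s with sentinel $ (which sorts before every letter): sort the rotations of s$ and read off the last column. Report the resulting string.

edfefbccfbbd$bcd

rank  rotation          last
    0  $ebdfdbcccfbfbde  e
    1  bcccfbfbde$ebdfd  d
    2  bde$ebdfdbcccfbf  f
    3  bdfdbcccfbfbde$e  e
    4  bfbde$ebdfdbcccf  f
    5  cccfbfbde$ebdfdb  b
    6  ccfbfbde$ebdfdbc  c
    7  cfbfbde$ebdfdbcc  c
    8  dbcccfbfbde$ebdf  f
    9  de$ebdfdbcccfbfb  b
   10  dfdbcccfbfbde$eb  b
   11  e$ebdfdbcccfbfbd  d
   12  ebdfdbcccfbfbde$  $
   13  fbde$ebdfdbcccfb  b
   14  fbfbde$ebdfdbccc  c
   15  fdbcccfbfbde$ebd  d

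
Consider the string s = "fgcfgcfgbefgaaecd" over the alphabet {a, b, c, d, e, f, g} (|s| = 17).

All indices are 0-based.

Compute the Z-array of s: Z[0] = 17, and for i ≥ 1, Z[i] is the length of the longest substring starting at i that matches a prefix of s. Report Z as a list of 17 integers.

[17, 0, 0, 5, 0, 0, 2, 0, 0, 0, 2, 0, 0, 0, 0, 0, 0]

Z[0]=17
i=1: fresh scan; Z[1]=0
i=2: fresh scan; Z[2]=0
i=3: fresh scan; Z[3]=5 extend→box=[3,8)
i=4: min(r-i=4, Z[1]=0)=0; Z[4]=0
i=5: min(r-i=3, Z[2]=0)=0; Z[5]=0
i=6: min(r-i=2, Z[3]=5)=2; Z[6]=2
i=7: min(r-i=1, Z[4]=0)=0; Z[7]=0
i=8: fresh scan; Z[8]=0
i=9: fresh scan; Z[9]=0
i=10: fresh scan; Z[10]=2 extend→box=[10,12)
i=11: min(r-i=1, Z[1]=0)=0; Z[11]=0
i=12: fresh scan; Z[12]=0
i=13: fresh scan; Z[13]=0
i=14: fresh scan; Z[14]=0
i=15: fresh scan; Z[15]=0
i=16: fresh scan; Z[16]=0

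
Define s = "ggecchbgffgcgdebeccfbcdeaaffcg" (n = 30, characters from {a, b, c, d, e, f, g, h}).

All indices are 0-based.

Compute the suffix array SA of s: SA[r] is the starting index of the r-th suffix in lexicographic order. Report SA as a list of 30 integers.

rank | idx | suffix
   0 |  24 | aaffcg
   1 |  25 | affcg
   2 |  20 | bcdeaaffcg
   3 |  15 | beccfbcdeaaffcg
   4 |   6 | bgffgcgdebeccfbcdeaaffcg
   5 |  17 | ccfbcdeaaffcg
   6 |   3 | cchbgffgcgdebeccfbcdeaaffcg
   7 |  21 | cdeaaffcg
   8 |  18 | cfbcdeaaffcg
   9 |  28 | cg
  10 |  11 | cgdebeccfbcdeaaffcg
  11 |   4 | chbgffgcgdebeccfbcdeaaffcg
  12 |  22 | deaaffcg
  13 |  13 | debeccfbcdeaaffcg
  14 |  23 | eaaffcg
  15 |  14 | ebeccfbcdeaaffcg
  16 |  16 | eccfbcdeaaffcg
  17 |   2 | ecchbgffgcgdebeccfbcdeaaffcg
  18 |  19 | fbcdeaaffcg
  19 |  27 | fcg
  20 |  26 | ffcg
  21 |   8 | ffgcgdebeccfbcdeaaffcg
  22 |   9 | fgcgdebeccfbcdeaaffcg
  23 |  29 | g
  24 |  10 | gcgdebeccfbcdeaaffcg
  25 |  12 | gdebeccfbcdeaaffcg
  26 |   1 | gecchbgffgcgdebeccfbcdeaaffcg
  27 |   7 | gffgcgdebeccfbcdeaaffcg
  28 |   0 | ggecchbgffgcgdebeccfbcdeaaffcg
  29 |   5 | hbgffgcgdebeccfbcdeaaffcg

[24, 25, 20, 15, 6, 17, 3, 21, 18, 28, 11, 4, 22, 13, 23, 14, 16, 2, 19, 27, 26, 8, 9, 29, 10, 12, 1, 7, 0, 5]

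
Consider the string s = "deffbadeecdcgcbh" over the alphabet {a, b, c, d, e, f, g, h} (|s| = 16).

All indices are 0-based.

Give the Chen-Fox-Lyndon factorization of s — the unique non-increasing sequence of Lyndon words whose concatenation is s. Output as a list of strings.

["deff", "b", "adeecdcgcbh"]

emit factor 1: 'deff' (i=0, period=4)
emit factor 2: 'b' (i=4, period=1)
emit factor 3: 'adeecdcgcbh' (i=5, period=11)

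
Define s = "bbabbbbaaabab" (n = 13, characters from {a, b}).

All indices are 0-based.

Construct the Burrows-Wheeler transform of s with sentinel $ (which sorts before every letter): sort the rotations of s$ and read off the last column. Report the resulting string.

bbababababb$ba

rank  rotation        last
    0  $bbabbbbaaabab  b
    1  aaabab$bbabbbb  b
    2  aabab$bbabbbba  a
    3  ab$bbabbbbaaab  b
    4  abab$bbabbbbaa  a
    5  abbbbaaabab$bb  b
    6  b$bbabbbbaaaba  a
    7  baaabab$bbabbb  b
    8  bab$bbabbbbaaa  a
    9  babbbbaaabab$b  b
   10  bbaaabab$bbabb  b
   11  bbabbbbaaabab$  $
   12  bbbaaabab$bbab  b
   13  bbbbaaabab$bba  a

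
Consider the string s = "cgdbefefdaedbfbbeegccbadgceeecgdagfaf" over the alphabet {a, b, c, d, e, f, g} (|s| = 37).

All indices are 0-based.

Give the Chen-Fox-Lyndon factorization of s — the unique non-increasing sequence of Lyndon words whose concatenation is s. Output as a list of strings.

["cgd", "befefd", "aedbfbbeegccb", "adgceeecgdagfaf"]

emit factor 1: 'cgd' (i=0, period=3)
emit factor 2: 'befefd' (i=3, period=6)
emit factor 3: 'aedbfbbeegccb' (i=9, period=13)
emit factor 4: 'adgceeecgdagfaf' (i=22, period=15)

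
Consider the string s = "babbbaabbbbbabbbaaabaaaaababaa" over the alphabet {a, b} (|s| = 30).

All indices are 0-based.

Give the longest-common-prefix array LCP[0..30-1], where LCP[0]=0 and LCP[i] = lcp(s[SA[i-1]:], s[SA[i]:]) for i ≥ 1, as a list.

rank | idx | suffix
   0 |  29 | a
   1 |  28 | aa
   2 |  20 | aaaaababaa
   3 |  21 | aaaababaa
   4 |  16 | aaabaaaaababaa
   5 |  22 | aaababaa
   6 |  17 | aabaaaaababaa
   7 |  23 | aababaa
   8 |   5 | aabbbbbabbbaaabaaaaababaa
   9 |  26 | abaa
  10 |  18 | abaaaaababaa
  11 |  24 | ababaa
  12 |  12 | abbbaaabaaaaababaa
  13 |   1 | abbbaabbbbbabbbaaabaaaaababaa
  14 |   6 | abbbbbabbbaaabaaaaababaa
  15 |  27 | baa
  16 |  19 | baaaaababaa
  17 |  15 | baaabaaaaababaa
  18 |   4 | baabbbbbabbbaaabaaaaababaa
  19 |  25 | babaa
  20 |  11 | babbbaaabaaaaababaa
  21 |   0 | babbbaabbbbbabbbaaabaaaaababaa
  22 |  14 | bbaaabaaaaababaa
  23 |   3 | bbaabbbbbabbbaaabaaaaababaa
  24 |  10 | bbabbbaaabaaaaababaa
  25 |  13 | bbbaaabaaaaababaa
  26 |   2 | bbbaabbbbbabbbaaabaaaaababaa
  27 |   9 | bbbabbbaaabaaaaababaa
  28 |   8 | bbbbabbbaaabaaaaababaa
  29 |   7 | bbbbbabbbaaabaaaaababaa

SA = [29, 28, 20, 21, 16, 22, 17, 23, 5, 26, 18, 24, 12, 1, 6, 27, 19, 15, 4, 25, 11, 0, 14, 3, 10, 13, 2, 9, 8, 7]
[i] adj suffixes → lcp
  [1] 29/28 → 1 ('a')
  [2] 28/20 → 2 ('aa')
  [3] 20/21 → 4 ('aaaa')
  [4] 21/16 → 3 ('aaa')
  [5] 16/22 → 5 ('aaaba')
  [6] 22/17 → 2 ('aa')
  [7] 17/23 → 4 ('aaba')
  [8] 23/5 → 3 ('aab')
  [9] 5/26 → 1 ('a')
  [10] 26/18 → 4 ('abaa')
  [11] 18/24 → 3 ('aba')
  [12] 24/12 → 2 ('ab')
  [13] 12/1 → 6 ('abbbaa')
  [14] 1/6 → 4 ('abbb')
  [15] 6/27 → 0 ('')
  [16] 27/19 → 3 ('baa')
  [17] 19/15 → 4 ('baaa')
  [18] 15/4 → 3 ('baa')
  [19] 4/25 → 2 ('ba')
  [20] 25/11 → 3 ('bab')
  [21] 11/0 → 7 ('babbbaa')
  [22] 0/14 → 1 ('b')
  [23] 14/3 → 4 ('bbaa')
  [24] 3/10 → 3 ('bba')
  [25] 10/13 → 2 ('bb')
  [26] 13/2 → 5 ('bbbaa')
  [27] 2/9 → 4 ('bbba')
  [28] 9/8 → 3 ('bbb')
  [29] 8/7 → 4 ('bbbb')

[0, 1, 2, 4, 3, 5, 2, 4, 3, 1, 4, 3, 2, 6, 4, 0, 3, 4, 3, 2, 3, 7, 1, 4, 3, 2, 5, 4, 3, 4]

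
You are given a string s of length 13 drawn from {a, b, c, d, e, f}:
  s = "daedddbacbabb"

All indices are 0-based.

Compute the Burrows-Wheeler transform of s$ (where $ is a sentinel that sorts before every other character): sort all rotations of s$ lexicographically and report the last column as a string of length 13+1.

rank  rotation        last
    0  $daedddbacbabb  b
    1  abb$daedddbacb  b
    2  acbabb$daedddb  b
    3  aedddbacbabb$d  d
    4  b$daedddbacbab  b
    5  babb$daedddbac  c
    6  bacbabb$daeddd  d
    7  bb$daedddbacba  a
    8  cbabb$daedddba  a
    9  daedddbacbabb$  $
   10  dbacbabb$daedd  d
   11  ddbacbabb$daed  d
   12  dddbacbabb$dae  e
   13  edddbacbabb$da  a

bbbdbcdaa$ddea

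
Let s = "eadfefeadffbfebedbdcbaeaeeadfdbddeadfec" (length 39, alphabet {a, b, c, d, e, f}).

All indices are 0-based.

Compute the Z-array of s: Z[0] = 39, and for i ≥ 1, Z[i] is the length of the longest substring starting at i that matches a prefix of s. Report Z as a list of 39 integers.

[39, 0, 0, 0, 1, 0, 4, 0, 0, 0, 0, 0, 0, 1, 0, 1, 0, 0, 0, 0, 0, 0, 2, 0, 1, 4, 0, 0, 0, 0, 0, 0, 0, 5, 0, 0, 0, 1, 0]

Z[0]=39
i=1: i≥r, start 0; Z[1]=0
i=2: i≥r, start 0; Z[2]=0
i=3: i≥r, start 0; Z[3]=0
i=4: i≥r, start 0; Z[4]=1 scan→box=[4,5)
i=5: i≥r, start 0; Z[5]=0
i=6: i≥r, start 0; Z[6]=4 scan→box=[6,10)
i=7: min(r-i=3, Z[1]=0)=0; Z[7]=0
i=8: min(r-i=2, Z[2]=0)=0; Z[8]=0
i=9: min(r-i=1, Z[3]=0)=0; Z[9]=0
i=10: i≥r, start 0; Z[10]=0
i=11: i≥r, start 0; Z[11]=0
i=12: i≥r, start 0; Z[12]=0
i=13: i≥r, start 0; Z[13]=1 scan→box=[13,14)
i=14: i≥r, start 0; Z[14]=0
i=15: i≥r, start 0; Z[15]=1 scan→box=[15,16)
i=16: i≥r, start 0; Z[16]=0
i=17: i≥r, start 0; Z[17]=0
i=18: i≥r, start 0; Z[18]=0
i=19: i≥r, start 0; Z[19]=0
i=20: i≥r, start 0; Z[20]=0
i=21: i≥r, start 0; Z[21]=0
i=22: i≥r, start 0; Z[22]=2 scan→box=[22,24)
i=23: min(r-i=1, Z[1]=0)=0; Z[23]=0
i=24: i≥r, start 0; Z[24]=1 scan→box=[24,25)
i=25: i≥r, start 0; Z[25]=4 scan→box=[25,29)
i=26: min(r-i=3, Z[1]=0)=0; Z[26]=0
i=27: min(r-i=2, Z[2]=0)=0; Z[27]=0
i=28: min(r-i=1, Z[3]=0)=0; Z[28]=0
i=29: i≥r, start 0; Z[29]=0
i=30: i≥r, start 0; Z[30]=0
i=31: i≥r, start 0; Z[31]=0
i=32: i≥r, start 0; Z[32]=0
i=33: i≥r, start 0; Z[33]=5 scan→box=[33,38)
i=34: min(r-i=4, Z[1]=0)=0; Z[34]=0
i=35: min(r-i=3, Z[2]=0)=0; Z[35]=0
i=36: min(r-i=2, Z[3]=0)=0; Z[36]=0
i=37: min(r-i=1, Z[4]=1)=1; Z[37]=1
i=38: i≥r, start 0; Z[38]=0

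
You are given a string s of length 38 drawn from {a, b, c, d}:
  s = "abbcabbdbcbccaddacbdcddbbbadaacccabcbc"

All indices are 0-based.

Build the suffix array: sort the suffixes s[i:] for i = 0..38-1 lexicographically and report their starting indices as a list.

[28, 0, 4, 33, 16, 29, 26, 13, 25, 24, 23, 1, 5, 36, 2, 34, 8, 10, 6, 18, 37, 3, 32, 12, 35, 9, 17, 31, 11, 30, 20, 27, 15, 22, 7, 19, 14, 21]

rank→(start, suffix):
  0 → (28, 'aacccabcbc')
  1 → (0, 'abbcabbdbcbccaddacbdcddbbbadaacccabcbc')
  2 → (4, 'abbdbcbccaddacbdcddbbbadaacccabcbc')
  3 → (33, 'abcbc')
  4 → (16, 'acbdcddbbbadaacccabcbc')
  5 → (29, 'acccabcbc')
  6 → (26, 'adaacccabcbc')
  7 → (13, 'addacbdcddbbbadaacccabcbc')
  8 → (25, 'badaacccabcbc')
  9 → (24, 'bbadaacccabcbc')
  10 → (23, 'bbbadaacccabcbc')
  11 → (1, 'bbcabbdbcbccaddacbdcddbbbadaacccabcbc')
  12 → (5, 'bbdbcbccaddacbdcddbbbadaacccabcbc')
  13 → (36, 'bc')
  14 → (2, 'bcabbdbcbccaddacbdcddbbbadaacccabcbc')
  15 → (34, 'bcbc')
  16 → (8, 'bcbccaddacbdcddbbbadaacccabcbc')
  17 → (10, 'bccaddacbdcddbbbadaacccabcbc')
  18 → (6, 'bdbcbccaddacbdcddbbbadaacccabcbc')
  19 → (18, 'bdcddbbbadaacccabcbc')
  20 → (37, 'c')
  21 → (3, 'cabbdbcbccaddacbdcddbbbadaacccabcbc')
  22 → (32, 'cabcbc')
  23 → (12, 'caddacbdcddbbbadaacccabcbc')
  24 → (35, 'cbc')
  25 → (9, 'cbccaddacbdcddbbbadaacccabcbc')
  26 → (17, 'cbdcddbbbadaacccabcbc')
  27 → (31, 'ccabcbc')
  28 → (11, 'ccaddacbdcddbbbadaacccabcbc')
  29 → (30, 'cccabcbc')
  30 → (20, 'cddbbbadaacccabcbc')
  31 → (27, 'daacccabcbc')
  32 → (15, 'dacbdcddbbbadaacccabcbc')
  33 → (22, 'dbbbadaacccabcbc')
  34 → (7, 'dbcbccaddacbdcddbbbadaacccabcbc')
  35 → (19, 'dcddbbbadaacccabcbc')
  36 → (14, 'ddacbdcddbbbadaacccabcbc')
  37 → (21, 'ddbbbadaacccabcbc')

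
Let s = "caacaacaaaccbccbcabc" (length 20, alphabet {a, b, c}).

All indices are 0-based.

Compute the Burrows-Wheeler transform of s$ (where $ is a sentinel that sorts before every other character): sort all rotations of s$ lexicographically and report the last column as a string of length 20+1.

ccccacaaaaccbaa$bccba

rank  rotation               last
    0  $caacaacaaaccbccbcabc  c
    1  aaaccbccbcabc$caacaac  c
    2  aacaaaccbccbcabc$caac  c
    3  aacaacaaaccbccbcabc$c  c
    4  aaccbccbcabc$caacaaca  a
    5  abc$caacaacaaaccbccbc  c
    6  acaaaccbccbcabc$caaca  a
    7  acaacaaaccbccbcabc$ca  a
    8  accbccbcabc$caacaacaa  a
    9  bc$caacaacaaaccbccbca  a
   10  bcabc$caacaacaaaccbcc  c
   11  bccbcabc$caacaacaaacc  c
   12  c$caacaacaaaccbccbcab  b
   13  caaaccbccbcabc$caacaa  a
   14  caacaaaccbccbcabc$caa  a
   15  caacaacaaaccbccbcabc$  $
   16  cabc$caacaacaaaccbccb  b
   17  cbcabc$caacaacaaaccbc  c
   18  cbccbcabc$caacaacaaac  c
   19  ccbcabc$caacaacaaaccb  b
   20  ccbccbcabc$caacaacaaa  a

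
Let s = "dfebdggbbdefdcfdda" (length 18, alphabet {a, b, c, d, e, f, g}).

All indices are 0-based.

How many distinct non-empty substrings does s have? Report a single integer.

158

sorted suffixes:
  #0 SA[0]=17  'a'
  #1 SA[1]=7  'bbdefdcfdda'
  #2 SA[2]=8  'bdefdcfdda'
  #3 SA[3]=3  'bdggbbdefdcfdda'
  #4 SA[4]=13  'cfdda'
  #5 SA[5]=16  'da'
  #6 SA[6]=12  'dcfdda'
  #7 SA[7]=15  'dda'
  #8 SA[8]=9  'defdcfdda'
  #9 SA[9]=0  'dfebdggbbdefdcfdda'
  #10 SA[10]=4  'dggbbdefdcfdda'
  #11 SA[11]=2  'ebdggbbdefdcfdda'
  #12 SA[12]=10  'efdcfdda'
  #13 SA[13]=11  'fdcfdda'
  #14 SA[14]=14  'fdda'
  #15 SA[15]=1  'febdggbbdefdcfdda'
  #16 SA[16]=6  'gbbdefdcfdda'
  #17 SA[17]=5  'ggbbdefdcfdda'

SA = [17, 7, 8, 3, 13, 16, 12, 15, 9, 0, 4, 2, 10, 11, 14, 1, 6, 5]
i: (SA[i-1],SA[i]) lcp shared
  1: (17,7) 0 ''
  2: (7,8) 1 'b'
  3: (8,3) 2 'bd'
  4: (3,13) 0 ''
  5: (13,16) 0 ''
  6: (16,12) 1 'd'
  7: (12,15) 1 'd'
  8: (15,9) 1 'd'
  9: (9,0) 1 'd'
  10: (0,4) 1 'd'
  11: (4,2) 0 ''
  12: (2,10) 1 'e'
  13: (10,11) 0 ''
  14: (11,14) 2 'fd'
  15: (14,1) 1 'f'
  16: (1,6) 0 ''
  17: (6,5) 1 'g'

n(n+1)/2 = 18·19/2 = 171
Σ LCP = 0 + 0 + 1 + 2 + 0 + 0 + 1 + 1 + 1 + 1 + 1 + 0 + 1 + 0 + 2 + 1 + 0 + 1 = 13
distinct = 171 − 13 = 158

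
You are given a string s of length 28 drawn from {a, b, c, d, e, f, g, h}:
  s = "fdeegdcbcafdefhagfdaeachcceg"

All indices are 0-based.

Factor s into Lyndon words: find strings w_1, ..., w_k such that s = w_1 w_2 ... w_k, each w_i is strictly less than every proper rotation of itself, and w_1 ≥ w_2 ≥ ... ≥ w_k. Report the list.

["f", "deeg", "d", "c", "bc", "afdefhagfd", "ae", "achcceg"]

emit factor 1: 'f' (i=0, period=1)
emit factor 2: 'deeg' (i=1, period=4)
emit factor 3: 'd' (i=5, period=1)
emit factor 4: 'c' (i=6, period=1)
emit factor 5: 'bc' (i=7, period=2)
emit factor 6: 'afdefhagfd' (i=9, period=10)
emit factor 7: 'ae' (i=19, period=2)
emit factor 8: 'achcceg' (i=21, period=7)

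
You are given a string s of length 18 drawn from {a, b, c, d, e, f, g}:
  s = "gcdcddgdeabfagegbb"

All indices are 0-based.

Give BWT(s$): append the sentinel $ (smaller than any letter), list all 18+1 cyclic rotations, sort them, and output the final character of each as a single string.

rank  rotation             last
    0  $gcdcddgdeabfagegbb  b
    1  abfagegbb$gcdcddgde  e
    2  agegbb$gcdcddgdeabf  f
    3  b$gcdcddgdeabfagegb  b
    4  bb$gcdcddgdeabfageg  g
    5  bfagegbb$gcdcddgdea  a
    6  cdcddgdeabfagegbb$g  g
    7  cddgdeabfagegbb$gcd  d
    8  dcddgdeabfagegbb$gc  c
    9  ddgdeabfagegbb$gcdc  c
   10  deabfagegbb$gcdcddg  g
   11  dgdeabfagegbb$gcdcd  d
   12  eabfagegbb$gcdcddgd  d
   13  egbb$gcdcddgdeabfag  g
   14  fagegbb$gcdcddgdeab  b
   15  gbb$gcdcddgdeabfage  e
   16  gcdcddgdeabfagegbb$  $
   17  gdeabfagegbb$gcdcdd  d
   18  gegbb$gcdcddgdeabfa  a

befbgagdccgddgbe$da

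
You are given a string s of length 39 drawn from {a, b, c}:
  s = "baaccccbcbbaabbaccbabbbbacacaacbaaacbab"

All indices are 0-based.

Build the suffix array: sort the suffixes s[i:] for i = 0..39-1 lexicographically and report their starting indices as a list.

[32, 11, 28, 33, 1, 37, 12, 19, 26, 24, 29, 34, 15, 2, 38, 31, 10, 0, 36, 18, 23, 14, 9, 22, 13, 21, 20, 7, 27, 25, 30, 35, 17, 8, 6, 16, 5, 4, 3]

sorted suffixes:
  #0 SA[0]=32  'aaacbab'
  #1 SA[1]=11  'aabbaccbabbbbacacaacbaaacbab'
  #2 SA[2]=28  'aacbaaacbab'
  #3 SA[3]=33  'aacbab'
  #4 SA[4]=1  'aaccccbcbbaabbaccbabbbbacacaacbaaacbab'
  #5 SA[5]=37  'ab'
  #6 SA[6]=12  'abbaccbabbbbacacaacbaaacbab'
  #7 SA[7]=19  'abbbbacacaacbaaacbab'
  #8 SA[8]=26  'acaacbaaacbab'
  #9 SA[9]=24  'acacaacbaaacbab'
  #10 SA[10]=29  'acbaaacbab'
  #11 SA[11]=34  'acbab'
  #12 SA[12]=15  'accbabbbbacacaacbaaacbab'
  #13 SA[13]=2  'accccbcbbaabbaccbabbbbacacaacbaaacbab'
  #14 SA[14]=38  'b'
  #15 SA[15]=31  'baaacbab'
  #16 SA[16]=10  'baabbaccbabbbbacacaacbaaacbab'
  #17 SA[17]=0  'baaccccbcbbaabbaccbabbbbacacaacbaaacbab'
  #18 SA[18]=36  'bab'
  #19 SA[19]=18  'babbbbacacaacbaaacbab'
  #20 SA[20]=23  'bacacaacbaaacbab'
  #21 SA[21]=14  'baccbabbbbacacaacbaaacbab'
  #22 SA[22]=9  'bbaabbaccbabbbbacacaacbaaacbab'
  #23 SA[23]=22  'bbacacaacbaaacbab'
  #24 SA[24]=13  'bbaccbabbbbacacaacbaaacbab'
  #25 SA[25]=21  'bbbacacaacbaaacbab'
  #26 SA[26]=20  'bbbbacacaacbaaacbab'
  #27 SA[27]=7  'bcbbaabbaccbabbbbacacaacbaaacbab'
  #28 SA[28]=27  'caacbaaacbab'
  #29 SA[29]=25  'cacaacbaaacbab'
  #30 SA[30]=30  'cbaaacbab'
  #31 SA[31]=35  'cbab'
  #32 SA[32]=17  'cbabbbbacacaacbaaacbab'
  #33 SA[33]=8  'cbbaabbaccbabbbbacacaacbaaacbab'
  #34 SA[34]=6  'cbcbbaabbaccbabbbbacacaacbaaacbab'
  #35 SA[35]=16  'ccbabbbbacacaacbaaacbab'
  #36 SA[36]=5  'ccbcbbaabbaccbabbbbacacaacbaaacbab'
  #37 SA[37]=4  'cccbcbbaabbaccbabbbbacacaacbaaacbab'
  #38 SA[38]=3  'ccccbcbbaabbaccbabbbbacacaacbaaacbab'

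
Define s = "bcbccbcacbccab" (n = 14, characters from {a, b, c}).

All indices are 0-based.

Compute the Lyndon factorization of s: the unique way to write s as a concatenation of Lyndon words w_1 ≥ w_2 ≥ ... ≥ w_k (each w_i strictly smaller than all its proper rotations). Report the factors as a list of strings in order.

["bcbcc", "bc", "acbcc", "ab"]

emit factor 1: 'bcbcc' (i=0, period=5)
emit factor 2: 'bc' (i=5, period=2)
emit factor 3: 'acbcc' (i=7, period=5)
emit factor 4: 'ab' (i=12, period=2)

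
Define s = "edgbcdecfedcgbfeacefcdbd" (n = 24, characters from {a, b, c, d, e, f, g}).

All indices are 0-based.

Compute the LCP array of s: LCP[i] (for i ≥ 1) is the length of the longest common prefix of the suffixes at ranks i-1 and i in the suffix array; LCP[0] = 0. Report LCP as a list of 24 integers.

rank | idx | suffix
   0 |  16 | acefcdbd
   1 |   3 | bcdecfedcgbfeacefcdbd
   2 |  22 | bd
   3 |  13 | bfeacefcdbd
   4 |  20 | cdbd
   5 |   4 | cdecfedcgbfeacefcdbd
   6 |  17 | cefcdbd
   7 |   7 | cfedcgbfeacefcdbd
   8 |  11 | cgbfeacefcdbd
   9 |  23 | d
  10 |  21 | dbd
  11 |  10 | dcgbfeacefcdbd
  12 |   5 | decfedcgbfeacefcdbd
  13 |   1 | dgbcdecfedcgbfeacefcdbd
  14 |  15 | eacefcdbd
  15 |   6 | ecfedcgbfeacefcdbd
  16 |   9 | edcgbfeacefcdbd
  17 |   0 | edgbcdecfedcgbfeacefcdbd
  18 |  18 | efcdbd
  19 |  19 | fcdbd
  20 |  14 | feacefcdbd
  21 |   8 | fedcgbfeacefcdbd
  22 |   2 | gbcdecfedcgbfeacefcdbd
  23 |  12 | gbfeacefcdbd

SA = [16, 3, 22, 13, 20, 4, 17, 7, 11, 23, 21, 10, 5, 1, 15, 6, 9, 0, 18, 19, 14, 8, 2, 12]
i: (SA[i-1],SA[i]) lcp shared
  1: (16,3) 0 ''
  2: (3,22) 1 'b'
  3: (22,13) 1 'b'
  4: (13,20) 0 ''
  5: (20,4) 2 'cd'
  6: (4,17) 1 'c'
  7: (17,7) 1 'c'
  8: (7,11) 1 'c'
  9: (11,23) 0 ''
  10: (23,21) 1 'd'
  11: (21,10) 1 'd'
  12: (10,5) 1 'd'
  13: (5,1) 1 'd'
  14: (1,15) 0 ''
  15: (15,6) 1 'e'
  16: (6,9) 1 'e'
  17: (9,0) 2 'ed'
  18: (0,18) 1 'e'
  19: (18,19) 0 ''
  20: (19,14) 1 'f'
  21: (14,8) 2 'fe'
  22: (8,2) 0 ''
  23: (2,12) 2 'gb'

[0, 0, 1, 1, 0, 2, 1, 1, 1, 0, 1, 1, 1, 1, 0, 1, 1, 2, 1, 0, 1, 2, 0, 2]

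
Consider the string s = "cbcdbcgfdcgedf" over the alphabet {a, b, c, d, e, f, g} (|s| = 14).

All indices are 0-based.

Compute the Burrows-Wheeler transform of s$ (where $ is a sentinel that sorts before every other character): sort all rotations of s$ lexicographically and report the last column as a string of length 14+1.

rank  rotation         last
    0  $cbcdbcgfdcgedf  f
    1  bcdbcgfdcgedf$c  c
    2  bcgfdcgedf$cbcd  d
    3  cbcdbcgfdcgedf$  $
    4  cdbcgfdcgedf$cb  b
    5  cgedf$cbcdbcgfd  d
    6  cgfdcgedf$cbcdb  b
    7  dbcgfdcgedf$cbc  c
    8  dcgedf$cbcdbcgf  f
    9  df$cbcdbcgfdcge  e
   10  edf$cbcdbcgfdcg  g
   11  f$cbcdbcgfdcged  d
   12  fdcgedf$cbcdbcg  g
   13  gedf$cbcdbcgfdc  c
   14  gfdcgedf$cbcdbc  c

fcd$bdbcfegdgcc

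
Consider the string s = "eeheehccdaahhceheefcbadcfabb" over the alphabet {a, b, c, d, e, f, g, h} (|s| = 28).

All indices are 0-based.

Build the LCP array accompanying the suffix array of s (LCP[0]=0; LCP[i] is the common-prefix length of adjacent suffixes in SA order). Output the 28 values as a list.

[0, 1, 1, 1, 0, 1, 1, 0, 1, 1, 1, 1, 0, 1, 0, 2, 3, 1, 1, 2, 4, 0, 1, 0, 2, 1, 3, 1]

sorted suffixes:
  #0 SA[0]=9  'aahhceheefcbadcfabb'
  #1 SA[1]=25  'abb'
  #2 SA[2]=21  'adcfabb'
  #3 SA[3]=10  'ahhceheefcbadcfabb'
  #4 SA[4]=27  'b'
  #5 SA[5]=20  'badcfabb'
  #6 SA[6]=26  'bb'
  #7 SA[7]=19  'cbadcfabb'
  #8 SA[8]=6  'ccdaahhceheefcbadcfabb'
  #9 SA[9]=7  'cdaahhceheefcbadcfabb'
  #10 SA[10]=13  'ceheefcbadcfabb'
  #11 SA[11]=23  'cfabb'
  #12 SA[12]=8  'daahhceheefcbadcfabb'
  #13 SA[13]=22  'dcfabb'
  #14 SA[14]=16  'eefcbadcfabb'
  #15 SA[15]=3  'eehccdaahhceheefcbadcfabb'
  #16 SA[16]=0  'eeheehccdaahhceheefcbadcfabb'
  #17 SA[17]=17  'efcbadcfabb'
  #18 SA[18]=4  'ehccdaahhceheefcbadcfabb'
  #19 SA[19]=14  'eheefcbadcfabb'
  #20 SA[20]=1  'eheehccdaahhceheefcbadcfabb'
  #21 SA[21]=24  'fabb'
  #22 SA[22]=18  'fcbadcfabb'
  #23 SA[23]=5  'hccdaahhceheefcbadcfabb'
  #24 SA[24]=12  'hceheefcbadcfabb'
  #25 SA[25]=15  'heefcbadcfabb'
  #26 SA[26]=2  'heehccdaahhceheefcbadcfabb'
  #27 SA[27]=11  'hhceheefcbadcfabb'

SA = [9, 25, 21, 10, 27, 20, 26, 19, 6, 7, 13, 23, 8, 22, 16, 3, 0, 17, 4, 14, 1, 24, 18, 5, 12, 15, 2, 11]
[i] adj suffixes → lcp
  [1] 9/25 → 1 ('a')
  [2] 25/21 → 1 ('a')
  [3] 21/10 → 1 ('a')
  [4] 10/27 → 0 ('')
  [5] 27/20 → 1 ('b')
  [6] 20/26 → 1 ('b')
  [7] 26/19 → 0 ('')
  [8] 19/6 → 1 ('c')
  [9] 6/7 → 1 ('c')
  [10] 7/13 → 1 ('c')
  [11] 13/23 → 1 ('c')
  [12] 23/8 → 0 ('')
  [13] 8/22 → 1 ('d')
  [14] 22/16 → 0 ('')
  [15] 16/3 → 2 ('ee')
  [16] 3/0 → 3 ('eeh')
  [17] 0/17 → 1 ('e')
  [18] 17/4 → 1 ('e')
  [19] 4/14 → 2 ('eh')
  [20] 14/1 → 4 ('ehee')
  [21] 1/24 → 0 ('')
  [22] 24/18 → 1 ('f')
  [23] 18/5 → 0 ('')
  [24] 5/12 → 2 ('hc')
  [25] 12/15 → 1 ('h')
  [26] 15/2 → 3 ('hee')
  [27] 2/11 → 1 ('h')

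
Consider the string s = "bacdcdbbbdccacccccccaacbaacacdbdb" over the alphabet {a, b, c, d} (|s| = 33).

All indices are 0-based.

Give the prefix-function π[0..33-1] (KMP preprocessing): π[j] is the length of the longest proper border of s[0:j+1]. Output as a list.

[0, 0, 0, 0, 0, 0, 1, 1, 1, 0, 0, 0, 0, 0, 0, 0, 0, 0, 0, 0, 0, 0, 0, 1, 2, 0, 0, 0, 0, 0, 1, 0, 1]

π[0] = 0
j=1 s[j]='a': π[1]=0 (border '')
j=2 s[j]='c': π[2]=0 (border '')
j=3 s[j]='d': π[3]=0 (border '')
j=4 s[j]='c': π[4]=0 (border '')
j=5 s[j]='d': π[5]=0 (border '')
j=6 s[j]='b': π[6]=1 (border 'b')
j=7 s[j]='b': k: 1→0; π[7]=1 (border 'b')
j=8 s[j]='b': k: 1→0; π[8]=1 (border 'b')
j=9 s[j]='d': k: 1→0; π[9]=0 (border '')
j=10 s[j]='c': π[10]=0 (border '')
j=11 s[j]='c': π[11]=0 (border '')
j=12 s[j]='a': π[12]=0 (border '')
j=13 s[j]='c': π[13]=0 (border '')
j=14 s[j]='c': π[14]=0 (border '')
j=15 s[j]='c': π[15]=0 (border '')
j=16 s[j]='c': π[16]=0 (border '')
j=17 s[j]='c': π[17]=0 (border '')
j=18 s[j]='c': π[18]=0 (border '')
j=19 s[j]='c': π[19]=0 (border '')
j=20 s[j]='a': π[20]=0 (border '')
j=21 s[j]='a': π[21]=0 (border '')
j=22 s[j]='c': π[22]=0 (border '')
j=23 s[j]='b': π[23]=1 (border 'b')
j=24 s[j]='a': π[24]=2 (border 'ba')
j=25 s[j]='a': k: 2→0; π[25]=0 (border '')
j=26 s[j]='c': π[26]=0 (border '')
j=27 s[j]='a': π[27]=0 (border '')
j=28 s[j]='c': π[28]=0 (border '')
j=29 s[j]='d': π[29]=0 (border '')
j=30 s[j]='b': π[30]=1 (border 'b')
j=31 s[j]='d': k: 1→0; π[31]=0 (border '')
j=32 s[j]='b': π[32]=1 (border 'b')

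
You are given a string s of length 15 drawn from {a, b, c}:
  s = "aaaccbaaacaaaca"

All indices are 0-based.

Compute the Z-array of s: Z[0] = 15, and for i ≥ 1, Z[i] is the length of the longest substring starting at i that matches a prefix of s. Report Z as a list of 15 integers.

Z[0]=15
i=1: i≥r, start 0; Z[1]=2 scan→box=[1,3)
i=2: min(r-i=1, Z[1]=2)=1; Z[2]=1
i=3: i≥r, start 0; Z[3]=0
i=4: i≥r, start 0; Z[4]=0
i=5: i≥r, start 0; Z[5]=0
i=6: i≥r, start 0; Z[6]=4 scan→box=[6,10)
i=7: min(r-i=3, Z[1]=2)=2; Z[7]=2
i=8: min(r-i=2, Z[2]=1)=1; Z[8]=1
i=9: min(r-i=1, Z[3]=0)=0; Z[9]=0
i=10: i≥r, start 0; Z[10]=4 scan→box=[10,14)
i=11: min(r-i=3, Z[1]=2)=2; Z[11]=2
i=12: min(r-i=2, Z[2]=1)=1; Z[12]=1
i=13: min(r-i=1, Z[3]=0)=0; Z[13]=0
i=14: i≥r, start 0; Z[14]=1 scan→box=[14,15)

[15, 2, 1, 0, 0, 0, 4, 2, 1, 0, 4, 2, 1, 0, 1]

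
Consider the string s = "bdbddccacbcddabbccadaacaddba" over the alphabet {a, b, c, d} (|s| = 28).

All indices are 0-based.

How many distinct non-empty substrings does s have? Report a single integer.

369

rank→(start, suffix):
  0 → (27, 'a')
  1 → (20, 'aacaddba')
  2 → (13, 'abbccadaacaddba')
  3 → (21, 'acaddba')
  4 → (7, 'acbcddabbccadaacaddba')
  5 → (18, 'adaacaddba')
  6 → (23, 'addba')
  7 → (26, 'ba')
  8 → (14, 'bbccadaacaddba')
  9 → (15, 'bccadaacaddba')
  10 → (9, 'bcddabbccadaacaddba')
  11 → (0, 'bdbddccacbcddabbccadaacaddba')
  12 → (2, 'bddccacbcddabbccadaacaddba')
  13 → (6, 'cacbcddabbccadaacaddba')
  14 → (17, 'cadaacaddba')
  15 → (22, 'caddba')
  16 → (8, 'cbcddabbccadaacaddba')
  17 → (5, 'ccacbcddabbccadaacaddba')
  18 → (16, 'ccadaacaddba')
  19 → (10, 'cddabbccadaacaddba')
  20 → (19, 'daacaddba')
  21 → (12, 'dabbccadaacaddba')
  22 → (25, 'dba')
  23 → (1, 'dbddccacbcddabbccadaacaddba')
  24 → (4, 'dccacbcddabbccadaacaddba')
  25 → (11, 'ddabbccadaacaddba')
  26 → (24, 'ddba')
  27 → (3, 'ddccacbcddabbccadaacaddba')

SA = [27, 20, 13, 21, 7, 18, 23, 26, 14, 15, 9, 0, 2, 6, 17, 22, 8, 5, 16, 10, 19, 12, 25, 1, 4, 11, 24, 3]
[i] adj suffixes → lcp
  [1] 27/20 → 1 ('a')
  [2] 20/13 → 1 ('a')
  [3] 13/21 → 1 ('a')
  [4] 21/7 → 2 ('ac')
  [5] 7/18 → 1 ('a')
  [6] 18/23 → 2 ('ad')
  [7] 23/26 → 0 ('')
  [8] 26/14 → 1 ('b')
  [9] 14/15 → 1 ('b')
  [10] 15/9 → 2 ('bc')
  [11] 9/0 → 1 ('b')
  [12] 0/2 → 2 ('bd')
  [13] 2/6 → 0 ('')
  [14] 6/17 → 2 ('ca')
  [15] 17/22 → 3 ('cad')
  [16] 22/8 → 1 ('c')
  [17] 8/5 → 1 ('c')
  [18] 5/16 → 3 ('cca')
  [19] 16/10 → 1 ('c')
  [20] 10/19 → 0 ('')
  [21] 19/12 → 2 ('da')
  [22] 12/25 → 1 ('d')
  [23] 25/1 → 2 ('db')
  [24] 1/4 → 1 ('d')
  [25] 4/11 → 1 ('d')
  [26] 11/24 → 2 ('dd')
  [27] 24/3 → 2 ('dd')

n(n+1)/2 = 28·29/2 = 406
Σ LCP = 0 + 1 + 1 + 1 + 2 + 1 + 2 + 0 + 1 + 1 + 2 + 1 + 2 + 0 + 2 + 3 + 1 + 1 + 3 + 1 + 0 + 2 + 1 + 2 + 1 + 1 + 2 + 2 = 37
distinct = 406 − 37 = 369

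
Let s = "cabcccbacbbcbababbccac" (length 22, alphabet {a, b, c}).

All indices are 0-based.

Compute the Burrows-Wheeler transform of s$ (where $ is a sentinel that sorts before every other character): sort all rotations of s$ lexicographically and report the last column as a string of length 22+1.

rank  rotation                 last
    0  $cabcccbacbbcbababbccac  c
    1  ababbccac$cabcccbacbbcb  b
    2  abbccac$cabcccbacbbcbab  b
    3  abcccbacbbcbababbccac$c  c
    4  ac$cabcccbacbbcbababbcc  c
    5  acbbcbababbccac$cabcccb  b
    6  bababbccac$cabcccbacbbc  c
    7  babbccac$cabcccbacbbcba  a
    8  bacbbcbababbccac$cabccc  c
    9  bbcbababbccac$cabcccbac  c
   10  bbccac$cabcccbacbbcbaba  a
   11  bcbababbccac$cabcccbacb  b
   12  bccac$cabcccbacbbcbabab  b
   13  bcccbacbbcbababbccac$ca  a
   14  c$cabcccbacbbcbababbcca  a
   15  cabcccbacbbcbababbccac$  $
   16  cac$cabcccbacbbcbababbc  c
   17  cbababbccac$cabcccbacbb  b
   18  cbacbbcbababbccac$cabcc  c
   19  cbbcbababbccac$cabcccba  a
   20  ccac$cabcccbacbbcbababb  b
   21  ccbacbbcbababbccac$cabc  c
   22  cccbacbbcbababbccac$cab  b

cbbccbcaccabbaa$cbcabcb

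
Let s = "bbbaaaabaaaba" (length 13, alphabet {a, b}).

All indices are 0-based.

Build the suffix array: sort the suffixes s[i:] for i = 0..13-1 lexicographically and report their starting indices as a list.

rank | idx | suffix
   0 |  12 | a
   1 |   3 | aaaabaaaba
   2 |   8 | aaaba
   3 |   4 | aaabaaaba
   4 |   9 | aaba
   5 |   5 | aabaaaba
   6 |  10 | aba
   7 |   6 | abaaaba
   8 |  11 | ba
   9 |   2 | baaaabaaaba
  10 |   7 | baaaba
  11 |   1 | bbaaaabaaaba
  12 |   0 | bbbaaaabaaaba

[12, 3, 8, 4, 9, 5, 10, 6, 11, 2, 7, 1, 0]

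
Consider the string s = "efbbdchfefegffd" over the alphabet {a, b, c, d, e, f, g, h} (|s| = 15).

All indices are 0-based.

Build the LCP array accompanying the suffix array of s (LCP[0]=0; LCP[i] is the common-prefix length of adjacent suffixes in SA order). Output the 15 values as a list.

[0, 1, 0, 0, 1, 0, 2, 1, 0, 1, 1, 2, 1, 0, 0]

rank→(start, suffix):
  0 → (2, 'bbdchfefegffd')
  1 → (3, 'bdchfefegffd')
  2 → (5, 'chfefegffd')
  3 → (14, 'd')
  4 → (4, 'dchfefegffd')
  5 → (0, 'efbbdchfefegffd')
  6 → (8, 'efegffd')
  7 → (10, 'egffd')
  8 → (1, 'fbbdchfefegffd')
  9 → (13, 'fd')
  10 → (7, 'fefegffd')
  11 → (9, 'fegffd')
  12 → (12, 'ffd')
  13 → (11, 'gffd')
  14 → (6, 'hfefegffd')

SA = [2, 3, 5, 14, 4, 0, 8, 10, 1, 13, 7, 9, 12, 11, 6]
i: (SA[i-1],SA[i]) lcp shared
  1: (2,3) 1 'b'
  2: (3,5) 0 ''
  3: (5,14) 0 ''
  4: (14,4) 1 'd'
  5: (4,0) 0 ''
  6: (0,8) 2 'ef'
  7: (8,10) 1 'e'
  8: (10,1) 0 ''
  9: (1,13) 1 'f'
  10: (13,7) 1 'f'
  11: (7,9) 2 'fe'
  12: (9,12) 1 'f'
  13: (12,11) 0 ''
  14: (11,6) 0 ''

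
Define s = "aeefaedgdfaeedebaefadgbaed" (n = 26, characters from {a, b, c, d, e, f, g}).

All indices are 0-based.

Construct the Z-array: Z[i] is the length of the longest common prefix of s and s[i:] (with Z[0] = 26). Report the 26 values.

Z[0]=26
i=1: i≥r, start 0; Z[1]=0
i=2: i≥r, start 0; Z[2]=0
i=3: i≥r, start 0; Z[3]=0
i=4: i≥r, start 0; Z[4]=2 grow→box=[4,6)
i=5: min(r-i=1, Z[1]=0)=0; Z[5]=0
i=6: i≥r, start 0; Z[6]=0
i=7: i≥r, start 0; Z[7]=0
i=8: i≥r, start 0; Z[8]=0
i=9: i≥r, start 0; Z[9]=0
i=10: i≥r, start 0; Z[10]=3 grow→box=[10,13)
i=11: min(r-i=2, Z[1]=0)=0; Z[11]=0
i=12: min(r-i=1, Z[2]=0)=0; Z[12]=0
i=13: i≥r, start 0; Z[13]=0
i=14: i≥r, start 0; Z[14]=0
i=15: i≥r, start 0; Z[15]=0
i=16: i≥r, start 0; Z[16]=2 grow→box=[16,18)
i=17: min(r-i=1, Z[1]=0)=0; Z[17]=0
i=18: i≥r, start 0; Z[18]=0
i=19: i≥r, start 0; Z[19]=1 grow→box=[19,20)
i=20: i≥r, start 0; Z[20]=0
i=21: i≥r, start 0; Z[21]=0
i=22: i≥r, start 0; Z[22]=0
i=23: i≥r, start 0; Z[23]=2 grow→box=[23,25)
i=24: min(r-i=1, Z[1]=0)=0; Z[24]=0
i=25: i≥r, start 0; Z[25]=0

[26, 0, 0, 0, 2, 0, 0, 0, 0, 0, 3, 0, 0, 0, 0, 0, 2, 0, 0, 1, 0, 0, 0, 2, 0, 0]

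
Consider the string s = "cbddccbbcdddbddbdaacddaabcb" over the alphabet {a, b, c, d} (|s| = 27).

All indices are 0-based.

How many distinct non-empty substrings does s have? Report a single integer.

rank | idx | suffix
   0 |  22 | aabcb
   1 |  17 | aacddaabcb
   2 |  23 | abcb
   3 |  18 | acddaabcb
   4 |  26 | b
   5 |   6 | bbcdddbddbdaacddaabcb
   6 |  24 | bcb
   7 |   7 | bcdddbddbdaacddaabcb
   8 |  15 | bdaacddaabcb
   9 |  12 | bddbdaacddaabcb
  10 |   1 | bddccbbcdddbddbdaacddaabcb
  11 |  25 | cb
  12 |   5 | cbbcdddbddbdaacddaabcb
  13 |   0 | cbddccbbcdddbddbdaacddaabcb
  14 |   4 | ccbbcdddbddbdaacddaabcb
  15 |  19 | cddaabcb
  16 |   8 | cdddbddbdaacddaabcb
  17 |  21 | daabcb
  18 |  16 | daacddaabcb
  19 |  14 | dbdaacddaabcb
  20 |  11 | dbddbdaacddaabcb
  21 |   3 | dccbbcdddbddbdaacddaabcb
  22 |  20 | ddaabcb
  23 |  13 | ddbdaacddaabcb
  24 |  10 | ddbddbdaacddaabcb
  25 |   2 | ddccbbcdddbddbdaacddaabcb
  26 |   9 | dddbddbdaacddaabcb

SA = [22, 17, 23, 18, 26, 6, 24, 7, 15, 12, 1, 25, 5, 0, 4, 19, 8, 21, 16, 14, 11, 3, 20, 13, 10, 2, 9]
i: (SA[i-1],SA[i]) lcp shared
  1: (22,17) 2 'aa'
  2: (17,23) 1 'a'
  3: (23,18) 1 'a'
  4: (18,26) 0 ''
  5: (26,6) 1 'b'
  6: (6,24) 1 'b'
  7: (24,7) 2 'bc'
  8: (7,15) 1 'b'
  9: (15,12) 2 'bd'
  10: (12,1) 3 'bdd'
  11: (1,25) 0 ''
  12: (25,5) 2 'cb'
  13: (5,0) 2 'cb'
  14: (0,4) 1 'c'
  15: (4,19) 1 'c'
  16: (19,8) 3 'cdd'
  17: (8,21) 0 ''
  18: (21,16) 3 'daa'
  19: (16,14) 1 'd'
  20: (14,11) 3 'dbd'
  21: (11,3) 1 'd'
  22: (3,20) 1 'd'
  23: (20,13) 2 'dd'
  24: (13,10) 4 'ddbd'
  25: (10,2) 2 'dd'
  26: (2,9) 2 'dd'

n(n+1)/2 = 27·28/2 = 378
Σ LCP = 0 + 2 + 1 + 1 + 0 + 1 + 1 + 2 + 1 + 2 + 3 + 0 + 2 + 2 + 1 + 1 + 3 + 0 + 3 + 1 + 3 + 1 + 1 + 2 + 4 + 2 + 2 = 42
distinct = 378 − 42 = 336

336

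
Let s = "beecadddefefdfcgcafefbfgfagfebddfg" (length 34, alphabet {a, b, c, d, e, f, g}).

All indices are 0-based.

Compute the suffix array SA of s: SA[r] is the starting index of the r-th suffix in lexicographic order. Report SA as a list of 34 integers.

rank | idx | suffix
   0 |   4 | adddefefdfcgcafefbfgfagfebddfg
   1 |  17 | afefbfgfagfebddfg
   2 |  25 | agfebddfg
   3 |  29 | bddfg
   4 |   0 | beecadddefefdfcgcafefbfgfagfebddfg
   5 |  21 | bfgfagfebddfg
   6 |   3 | cadddefefdfcgcafefbfgfagfebddfg
   7 |  16 | cafefbfgfagfebddfg
   8 |  14 | cgcafefbfgfagfebddfg
   9 |   5 | dddefefdfcgcafefbfgfagfebddfg
  10 |   6 | ddefefdfcgcafefbfgfagfebddfg
  11 |  30 | ddfg
  12 |   7 | defefdfcgcafefbfgfagfebddfg
  13 |  12 | dfcgcafefbfgfagfebddfg
  14 |  31 | dfg
  15 |  28 | ebddfg
  16 |   2 | ecadddefefdfcgcafefbfgfagfebddfg
  17 |   1 | eecadddefefdfcgcafefbfgfagfebddfg
  18 |  19 | efbfgfagfebddfg
  19 |  10 | efdfcgcafefbfgfagfebddfg
  20 |   8 | efefdfcgcafefbfgfagfebddfg
  21 |  24 | fagfebddfg
  22 |  20 | fbfgfagfebddfg
  23 |  13 | fcgcafefbfgfagfebddfg
  24 |  11 | fdfcgcafefbfgfagfebddfg
  25 |  27 | febddfg
  26 |  18 | fefbfgfagfebddfg
  27 |   9 | fefdfcgcafefbfgfagfebddfg
  28 |  32 | fg
  29 |  22 | fgfagfebddfg
  30 |  33 | g
  31 |  15 | gcafefbfgfagfebddfg
  32 |  23 | gfagfebddfg
  33 |  26 | gfebddfg

[4, 17, 25, 29, 0, 21, 3, 16, 14, 5, 6, 30, 7, 12, 31, 28, 2, 1, 19, 10, 8, 24, 20, 13, 11, 27, 18, 9, 32, 22, 33, 15, 23, 26]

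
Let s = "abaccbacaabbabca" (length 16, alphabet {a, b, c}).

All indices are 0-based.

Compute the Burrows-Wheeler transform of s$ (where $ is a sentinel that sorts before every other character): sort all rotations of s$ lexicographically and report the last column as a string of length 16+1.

rank  rotation           last
    0  $abaccbacaabbabca  a
    1  a$abaccbacaabbabc  c
    2  aabbabca$abaccbac  c
    3  abaccbacaabbabca$  $
    4  abbabca$abaccbaca  a
    5  abca$abaccbacaabb  b
    6  acaabbabca$abaccb  b
    7  accbacaabbabca$ab  b
    8  babca$abaccbacaab  b
    9  bacaabbabca$abacc  c
   10  baccbacaabbabca$a  a
   11  bbabca$abaccbacaa  a
   12  bca$abaccbacaabba  a
   13  ca$abaccbacaabbab  b
   14  caabbabca$abaccba  a
   15  cbacaabbabca$abac  c
   16  ccbacaabbabca$aba  a

acc$abbbbcaaabaca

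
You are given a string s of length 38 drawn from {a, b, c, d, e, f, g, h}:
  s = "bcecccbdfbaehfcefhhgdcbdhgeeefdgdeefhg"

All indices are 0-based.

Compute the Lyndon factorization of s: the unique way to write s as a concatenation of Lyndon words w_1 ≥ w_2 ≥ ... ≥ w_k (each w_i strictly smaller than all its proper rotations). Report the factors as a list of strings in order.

emit factor 1: 'bcecccbdf' (i=0, period=9)
emit factor 2: 'b' (i=9, period=1)
emit factor 3: 'aehfcefhhgdcbdhgeeefdgdeefhg' (i=10, period=28)

["bcecccbdf", "b", "aehfcefhhgdcbdhgeeefdgdeefhg"]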